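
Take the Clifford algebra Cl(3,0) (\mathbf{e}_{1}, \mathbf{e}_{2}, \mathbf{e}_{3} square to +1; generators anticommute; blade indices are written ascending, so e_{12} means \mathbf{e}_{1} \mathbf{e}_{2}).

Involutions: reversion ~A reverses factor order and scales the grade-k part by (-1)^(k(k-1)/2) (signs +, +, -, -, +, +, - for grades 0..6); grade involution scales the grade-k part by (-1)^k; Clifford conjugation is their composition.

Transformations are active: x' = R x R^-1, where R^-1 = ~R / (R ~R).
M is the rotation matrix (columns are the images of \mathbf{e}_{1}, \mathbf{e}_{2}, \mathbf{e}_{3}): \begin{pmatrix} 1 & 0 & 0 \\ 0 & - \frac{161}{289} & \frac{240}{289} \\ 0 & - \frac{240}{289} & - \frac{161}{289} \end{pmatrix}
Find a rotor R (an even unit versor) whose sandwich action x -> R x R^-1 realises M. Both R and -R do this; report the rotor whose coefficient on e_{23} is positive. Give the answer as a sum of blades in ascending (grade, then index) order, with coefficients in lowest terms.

Method: write R = a + b12*e_{12} + b13*e_{13} + b23*e_{23} with a^2 + b12^2 + b13^2 + b23^2 = 1 (so R^-1 = ~R). Expanding the columns R e_j ~R gives tr M = 4a^2 - 1 and, from the antisymmetric part, M21 - M12 = -4a*b12, M13 - M31 = 4a*b13, M32 - M23 = -4a*b23.
Here tr M = -\frac{33}{289}, so a^2 = (1 + tr M)/4 = \frac{64}{289} and a = ±\frac{8}{17}. Taking a = \frac{8}{17}: M21 - M12 = 0, M13 - M31 = 0, M32 - M23 = -\frac{480}{289}, giving b12 = 0, b13 = 0, b23 = \frac{15}{17}, i.e. R = \frac{8}{17} + \frac{15}{17} e_{23}.
Its e_{23} coefficient is already positive.
Answer: \frac{8}{17} + \frac{15}{17} e_{23}. Key observation: the double cover Spin(3) -> SO(3) sends R and -R to the same matrix (trace -\frac{33}{289} here), so the stated sign of the e_{23} coefficient is what selects one sheet.


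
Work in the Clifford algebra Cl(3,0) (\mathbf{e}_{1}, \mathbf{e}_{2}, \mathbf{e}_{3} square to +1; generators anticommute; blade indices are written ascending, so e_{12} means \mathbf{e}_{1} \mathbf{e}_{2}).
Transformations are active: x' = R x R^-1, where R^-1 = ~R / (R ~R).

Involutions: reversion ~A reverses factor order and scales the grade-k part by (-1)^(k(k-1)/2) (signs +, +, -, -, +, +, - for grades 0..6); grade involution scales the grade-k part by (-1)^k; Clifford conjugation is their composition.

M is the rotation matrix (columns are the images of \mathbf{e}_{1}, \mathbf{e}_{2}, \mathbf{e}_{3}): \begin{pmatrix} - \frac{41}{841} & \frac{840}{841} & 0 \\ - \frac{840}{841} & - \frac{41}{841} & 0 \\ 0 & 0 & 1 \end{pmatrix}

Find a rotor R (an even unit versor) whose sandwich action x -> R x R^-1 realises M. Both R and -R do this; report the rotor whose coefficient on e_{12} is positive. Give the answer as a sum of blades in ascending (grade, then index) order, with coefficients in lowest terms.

Method: write R = a + b12*e_{12} + b13*e_{13} + b23*e_{23} with a^2 + b12^2 + b13^2 + b23^2 = 1 (so R^-1 = ~R). Expanding the columns R e_j ~R gives tr M = 4a^2 - 1 and, from the antisymmetric part, M21 - M12 = -4a*b12, M13 - M31 = 4a*b13, M32 - M23 = -4a*b23.
Here tr M = \frac{759}{841}, so a^2 = (1 + tr M)/4 = \frac{400}{841} and a = ±\frac{20}{29}. Taking a = \frac{20}{29}: M21 - M12 = -\frac{1680}{841}, M13 - M31 = 0, M32 - M23 = 0, giving b12 = \frac{21}{29}, b13 = 0, b23 = 0, i.e. R = \frac{20}{29} + \frac{21}{29} e_{12}.
Its e_{12} coefficient is already positive.
Answer: \frac{20}{29} + \frac{21}{29} e_{12}. Recall the cover is two-to-one: with M of trace \frac{759}{841}, both preimages act alike, and the stated e_{12} sign chooses the sheet.


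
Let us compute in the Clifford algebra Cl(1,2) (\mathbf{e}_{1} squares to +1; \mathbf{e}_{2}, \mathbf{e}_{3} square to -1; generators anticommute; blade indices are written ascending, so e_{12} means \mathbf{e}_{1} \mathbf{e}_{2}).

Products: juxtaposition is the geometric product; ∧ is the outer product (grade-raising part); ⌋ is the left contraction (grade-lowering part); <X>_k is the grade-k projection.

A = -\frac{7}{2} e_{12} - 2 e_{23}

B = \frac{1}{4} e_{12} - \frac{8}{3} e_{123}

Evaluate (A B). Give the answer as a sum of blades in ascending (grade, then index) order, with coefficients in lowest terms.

step 1: -\frac{7}{8} - \frac{16}{3} e_{1} + \frac{28}{3} e_{3} - \frac{1}{2} e_{13}
Answer: -\frac{7}{8} - \frac{16}{3} e_{1} + \frac{28}{3} e_{3} - \frac{1}{2} e_{13}


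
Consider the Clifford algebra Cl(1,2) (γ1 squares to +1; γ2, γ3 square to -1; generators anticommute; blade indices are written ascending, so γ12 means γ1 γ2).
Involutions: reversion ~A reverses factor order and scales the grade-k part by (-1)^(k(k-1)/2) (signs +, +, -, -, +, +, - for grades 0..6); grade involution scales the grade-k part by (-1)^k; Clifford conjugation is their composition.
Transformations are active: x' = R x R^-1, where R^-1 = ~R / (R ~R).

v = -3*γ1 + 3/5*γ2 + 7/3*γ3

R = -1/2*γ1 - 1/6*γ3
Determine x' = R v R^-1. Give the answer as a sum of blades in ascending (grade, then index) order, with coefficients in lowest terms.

~R = -1/2*γ1 - 1/6*γ3, and R ~R = 2/9, so R^-1 = ~R / (2/9).
R v = 17/9 - 3/10*γ12 - 5/3*γ13 + 1/10*γ23
Answer: -11/2*γ1 - 3/5*γ2 - 31/6*γ3


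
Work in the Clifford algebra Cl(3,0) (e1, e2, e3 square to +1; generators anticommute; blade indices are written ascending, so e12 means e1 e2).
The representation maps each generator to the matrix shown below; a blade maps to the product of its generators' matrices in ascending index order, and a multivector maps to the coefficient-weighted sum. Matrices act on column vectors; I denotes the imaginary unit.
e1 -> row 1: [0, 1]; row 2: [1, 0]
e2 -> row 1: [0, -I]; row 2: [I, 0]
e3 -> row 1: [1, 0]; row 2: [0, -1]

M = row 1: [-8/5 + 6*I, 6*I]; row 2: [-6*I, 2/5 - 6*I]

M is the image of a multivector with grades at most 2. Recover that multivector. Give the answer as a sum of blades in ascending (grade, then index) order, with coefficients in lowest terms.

Method: 1, rho(e1), rho(e2), rho(e3) form a trace-orthogonal basis of the 2x2 complex matrices (tr(X Y) = 2 if X = Y, else 0), so M = m0*1 + m1*rho(e1) + m2*rho(e2) + m3*rho(e3) with m0 = tr(M)/2 = -3/5, m1 = tr(M rho(e1))/2 = 0, m2 = tr(M rho(e2))/2 = -6, m3 = tr(M rho(e3))/2 = -1 + 6*I.
Multiplying table entries, the bivector images are rho(e12) = I*rho(e3), rho(e13) = -I*rho(e2), rho(e23) = I*rho(e1); with real blade coefficients the real parts of m0..m3 are the coefficients of 1, e1, e2, e3 and the imaginary parts give the bivectors (e23: Im m1, e13: -Im m2, e12: Im m3).
Answer: -3/5 - 6*e2 - e3 + 6*e12


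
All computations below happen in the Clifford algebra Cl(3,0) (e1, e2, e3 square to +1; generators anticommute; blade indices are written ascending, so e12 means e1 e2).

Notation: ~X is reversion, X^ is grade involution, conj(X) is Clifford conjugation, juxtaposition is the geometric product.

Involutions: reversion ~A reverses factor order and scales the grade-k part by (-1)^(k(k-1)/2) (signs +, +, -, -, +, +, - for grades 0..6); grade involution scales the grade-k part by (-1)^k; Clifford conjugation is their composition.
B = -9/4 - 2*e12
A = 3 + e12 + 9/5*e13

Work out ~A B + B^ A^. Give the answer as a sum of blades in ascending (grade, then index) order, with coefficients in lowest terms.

first term: -35/4 - 15/4*e12 + 81/20*e13 + 18/5*e23
second term: -19/4 - 33/4*e12 - 81/20*e13 + 18/5*e23
Answer: -27/2 - 12*e12 + 36/5*e23


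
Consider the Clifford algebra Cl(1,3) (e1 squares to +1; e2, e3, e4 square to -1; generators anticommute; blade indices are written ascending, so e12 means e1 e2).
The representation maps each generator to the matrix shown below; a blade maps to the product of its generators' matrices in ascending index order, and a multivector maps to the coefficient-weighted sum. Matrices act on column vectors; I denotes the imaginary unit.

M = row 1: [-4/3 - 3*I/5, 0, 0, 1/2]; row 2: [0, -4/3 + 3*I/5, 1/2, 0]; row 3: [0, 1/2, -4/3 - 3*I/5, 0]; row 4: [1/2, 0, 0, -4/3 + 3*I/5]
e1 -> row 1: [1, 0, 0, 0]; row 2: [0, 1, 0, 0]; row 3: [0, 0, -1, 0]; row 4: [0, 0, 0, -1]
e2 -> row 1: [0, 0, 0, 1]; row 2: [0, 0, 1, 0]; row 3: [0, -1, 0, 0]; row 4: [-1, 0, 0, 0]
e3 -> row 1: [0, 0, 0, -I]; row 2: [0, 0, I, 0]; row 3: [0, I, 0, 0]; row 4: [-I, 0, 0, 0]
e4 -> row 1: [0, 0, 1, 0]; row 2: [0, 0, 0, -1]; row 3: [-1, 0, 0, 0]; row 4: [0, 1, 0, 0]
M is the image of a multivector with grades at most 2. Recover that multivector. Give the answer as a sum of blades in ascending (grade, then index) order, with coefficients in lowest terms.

Method: the blade images are trace-orthogonal — tr(rho(e_A) rho(e_B)^-1) = 4 if A = B and 0 otherwise — and rho(e_A)^-1 = (e_A)^2 * rho(e_A) with (e_A)^2 = +1 or -1, so the coefficient of e_A in the preimage is (e_A)^2 * tr(M rho(e_A))/4.
Nonzero projections over blades of grade <= 2: 1: (1)^2 = +1, tr(M 1) = -16/3, coefficient -4/3; e12: (e12)^2 = +1, tr(M rho(e12)) = 2, coefficient 1/2; e23: (e23)^2 = -1, tr(M rho(e23)) = -12/5, coefficient 3/5. Every other blade of grade <= 2 projects to 0.
Answer: -4/3 + 1/2*e12 + 3/5*e23


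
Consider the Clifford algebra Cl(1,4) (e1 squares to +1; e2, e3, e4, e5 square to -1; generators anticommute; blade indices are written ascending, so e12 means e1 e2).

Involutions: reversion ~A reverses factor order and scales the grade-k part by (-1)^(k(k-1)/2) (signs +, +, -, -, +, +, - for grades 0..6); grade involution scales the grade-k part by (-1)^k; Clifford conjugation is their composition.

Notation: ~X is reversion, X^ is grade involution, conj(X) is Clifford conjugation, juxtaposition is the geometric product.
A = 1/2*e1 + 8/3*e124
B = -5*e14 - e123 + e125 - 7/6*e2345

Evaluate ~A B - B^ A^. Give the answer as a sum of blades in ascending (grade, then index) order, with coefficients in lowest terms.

first term: -40/3*e2 - 5/2*e4 - 1/2*e23 + 1/2*e25 - 8/3*e34 - 8/3*e45 + 28/9*e135 - 7/12*e12345
second term: -40/3*e2 - 5/2*e4 - 1/2*e23 + 1/2*e25 - 8/3*e34 - 8/3*e45 + 28/9*e135 + 7/12*e12345
Answer: -7/6*e12345


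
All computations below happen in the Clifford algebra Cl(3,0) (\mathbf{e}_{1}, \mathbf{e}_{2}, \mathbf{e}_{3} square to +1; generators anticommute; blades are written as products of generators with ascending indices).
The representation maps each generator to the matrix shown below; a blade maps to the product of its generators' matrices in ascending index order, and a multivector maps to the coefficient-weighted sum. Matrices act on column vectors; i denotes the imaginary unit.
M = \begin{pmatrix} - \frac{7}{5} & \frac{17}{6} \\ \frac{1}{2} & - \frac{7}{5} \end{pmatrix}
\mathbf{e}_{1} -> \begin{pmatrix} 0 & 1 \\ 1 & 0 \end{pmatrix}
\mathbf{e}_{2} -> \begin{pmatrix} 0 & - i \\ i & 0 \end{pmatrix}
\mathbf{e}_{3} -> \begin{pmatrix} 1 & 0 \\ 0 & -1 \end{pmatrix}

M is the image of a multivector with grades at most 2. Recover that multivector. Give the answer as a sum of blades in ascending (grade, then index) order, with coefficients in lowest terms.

Method: 1, rho(e_{1}), rho(e_{2}), rho(e_{3}) form a trace-orthogonal basis of the 2x2 complex matrices (tr(X Y) = 2 if X = Y, else 0), so M = m0*1 + m1*rho(e_{1}) + m2*rho(e_{2}) + m3*rho(e_{3}) with m0 = tr(M)/2 = - \frac{7}{5}, m1 = tr(M rho(e_{1}))/2 = \frac{5}{3}, m2 = tr(M rho(e_{2}))/2 = \frac{7 i}{6}, m3 = tr(M rho(e_{3}))/2 = 0.
Multiplying table entries, the bivector images are rho(e_{1} e_{2}) = i*rho(e_{3}), rho(e_{1} e_{3}) = -i*rho(e_{2}), rho(e_{2} e_{3}) = i*rho(e_{1}); with real blade coefficients the real parts of m0..m3 are the coefficients of 1, e_{1}, e_{2}, e_{3} and the imaginary parts give the bivectors (e_{2} e_{3}: Im m1, e_{1} e_{3}: -Im m2, e_{1} e_{2}: Im m3).
Answer: -\frac{7}{5} + \frac{5}{3} e_{1} - \frac{7}{6} e_{1} e_{3}


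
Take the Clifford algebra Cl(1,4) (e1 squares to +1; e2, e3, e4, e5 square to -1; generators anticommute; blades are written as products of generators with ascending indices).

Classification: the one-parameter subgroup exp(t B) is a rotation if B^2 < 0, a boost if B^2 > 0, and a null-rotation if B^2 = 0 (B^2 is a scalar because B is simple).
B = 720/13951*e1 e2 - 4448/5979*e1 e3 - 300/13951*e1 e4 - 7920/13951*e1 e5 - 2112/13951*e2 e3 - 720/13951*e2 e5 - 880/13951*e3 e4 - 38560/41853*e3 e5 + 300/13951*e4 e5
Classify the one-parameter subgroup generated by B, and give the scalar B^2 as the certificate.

B^2 term by term: the squares give (720/13951)^2*(e1 e2)^2 + (-4448/5979)^2*(e1 e3)^2 + (-300/13951)^2*(e1 e4)^2 + (-7920/13951)^2*(e1 e5)^2 + (-2112/13951)^2*(e2 e3)^2 + (-720/13951)^2*(e2 e5)^2 + (-880/13951)^2*(e3 e4)^2 + (-38560/41853)^2*(e3 e5)^2 + (300/13951)^2*(e4 e5)^2 = 518400/194630401*(+1) + 19784704/35748441*(+1) + 90000/194630401*(+1) + 62726400/194630401*(+1) + 4460544/194630401*(-1) + 518400/194630401*(-1) + 774400/194630401*(-1) + 1486873600/1751673609*(-1) + 90000/194630401*(-1) = 0 (each basis 2-blade squares to minus the product of its generators' squares); cross terms between blades sharing an index anticommute and cancel; the commuting (index-disjoint) pairs give grade-4 terms 2*c*c'*(blade product), which cancel blade by blade — e1 e2 e3 e4: -1267200/194630401 + 1267200/194630401 = 0; e1 e2 e3 e5: -18508800/194630401 - 2135040/27804343 + 33454080/194630401 = 0; e1 e2 e4 e5: 432000/194630401 - 432000/194630401 = 0; e1 e3 e4 e5: -889600/27804343 - 7712000/194630401 + 13939200/194630401 = 0; e2 e3 e4 e5: -1267200/194630401 + 1267200/194630401 = 0 — confirming B is simple. So B^2 = 0.
Answer: null-rotation, certificate B^2 = 0. Key observation: B^2 = 0 is a conjugation invariant, so its sign decides the class regardless of the surface form of B.


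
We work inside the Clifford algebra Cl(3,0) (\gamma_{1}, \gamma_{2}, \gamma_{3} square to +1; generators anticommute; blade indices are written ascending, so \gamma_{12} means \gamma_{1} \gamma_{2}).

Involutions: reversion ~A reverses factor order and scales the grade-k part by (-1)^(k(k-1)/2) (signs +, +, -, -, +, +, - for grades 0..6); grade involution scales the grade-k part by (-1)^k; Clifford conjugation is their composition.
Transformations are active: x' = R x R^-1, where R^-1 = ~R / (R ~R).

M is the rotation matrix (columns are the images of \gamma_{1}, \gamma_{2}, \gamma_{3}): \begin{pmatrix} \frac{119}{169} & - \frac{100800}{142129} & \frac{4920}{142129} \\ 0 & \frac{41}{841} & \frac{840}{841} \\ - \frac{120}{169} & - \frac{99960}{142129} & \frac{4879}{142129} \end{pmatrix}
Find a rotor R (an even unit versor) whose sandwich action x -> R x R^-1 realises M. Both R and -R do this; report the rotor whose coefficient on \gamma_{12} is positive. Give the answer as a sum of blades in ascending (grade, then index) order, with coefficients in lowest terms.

Method: write R = a + b12*\gamma_{12} + b13*\gamma_{13} + b23*\gamma_{23} with a^2 + b12^2 + b13^2 + b23^2 = 1 (so R^-1 = ~R). Expanding the columns R e_j ~R gives tr M = 4a^2 - 1 and, from the antisymmetric part, M21 - M12 = -4a*b12, M13 - M31 = 4a*b13, M32 - M23 = -4a*b23.
Here tr M = \frac{111887}{142129}, so a^2 = (1 + tr M)/4 = \frac{63504}{142129} and a = ±\frac{252}{377}. Taking a = \frac{252}{377}: M21 - M12 = \frac{100800}{142129}, M13 - M31 = \frac{105840}{142129}, M32 - M23 = -\frac{241920}{142129}, giving b12 = -\frac{100}{377}, b13 = \frac{105}{377}, b23 = \frac{240}{377}, i.e. R = \frac{252}{377} - \frac{100}{377} \gamma_{12} + \frac{105}{377} \gamma_{13} + \frac{240}{377} \gamma_{23}.
Its \gamma_{12} coefficient is negative, so report the other preimage -R.
Answer: -\frac{252}{377} + \frac{100}{377} \gamma_{12} - \frac{105}{377} \gamma_{13} - \frac{240}{377} \gamma_{23}. Why the constraint matters: R and -R act identically through the sandwich — M has trace \frac{111887}{142129} either way — so only the sign condition on \gamma_{12} picks one of the two preimages.


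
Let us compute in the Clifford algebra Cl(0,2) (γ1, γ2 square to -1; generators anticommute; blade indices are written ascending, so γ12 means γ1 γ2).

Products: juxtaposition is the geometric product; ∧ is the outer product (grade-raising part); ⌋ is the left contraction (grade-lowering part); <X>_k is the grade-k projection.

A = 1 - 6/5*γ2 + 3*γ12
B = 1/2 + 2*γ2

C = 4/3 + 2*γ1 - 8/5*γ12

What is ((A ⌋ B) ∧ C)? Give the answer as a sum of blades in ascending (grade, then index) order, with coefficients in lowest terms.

step 1: 29/10 + 2*γ2
step 2: 58/15 + 29/5*γ1 + 8/3*γ2 - 216/25*γ12
Answer: 58/15 + 29/5*γ1 + 8/3*γ2 - 216/25*γ12


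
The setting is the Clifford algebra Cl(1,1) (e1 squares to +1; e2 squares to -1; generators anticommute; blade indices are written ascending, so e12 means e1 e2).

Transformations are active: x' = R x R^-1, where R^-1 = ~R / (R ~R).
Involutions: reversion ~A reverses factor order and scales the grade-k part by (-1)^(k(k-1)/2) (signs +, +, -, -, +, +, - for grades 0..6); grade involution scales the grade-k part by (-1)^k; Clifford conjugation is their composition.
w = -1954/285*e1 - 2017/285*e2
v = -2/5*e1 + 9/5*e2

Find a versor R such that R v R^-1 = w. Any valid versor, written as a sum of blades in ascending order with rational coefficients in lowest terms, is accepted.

Sketch: the shared square -77/25 makes R = v + w = -2068/285*e1 - 1504/285*e2 the natural versor; its sandwich fixes that direction, negates (v - w)/2, and sends v to w.
Answer: -2068/285*e1 - 1504/285*e2


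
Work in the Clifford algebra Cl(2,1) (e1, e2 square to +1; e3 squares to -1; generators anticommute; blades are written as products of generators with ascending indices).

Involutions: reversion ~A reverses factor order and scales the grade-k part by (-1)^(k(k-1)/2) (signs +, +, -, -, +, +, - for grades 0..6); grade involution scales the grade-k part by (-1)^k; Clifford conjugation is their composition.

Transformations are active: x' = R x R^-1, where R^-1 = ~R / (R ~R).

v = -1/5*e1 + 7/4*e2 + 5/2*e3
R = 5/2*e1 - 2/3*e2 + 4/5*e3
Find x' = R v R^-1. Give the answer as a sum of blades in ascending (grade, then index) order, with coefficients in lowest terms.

~R = 5/2*e1 - 2/3*e2 + 4/5*e3, and R ~R = 5449/900, so R^-1 = ~R / (5449/900).
R v = -11/3 + 509/120*e1 e2 + 641/100*e1 e3 - 46/15*e2 e3
Answer: -77051/27245*e1 - 20543/21796*e2 - 37805/10898*e3


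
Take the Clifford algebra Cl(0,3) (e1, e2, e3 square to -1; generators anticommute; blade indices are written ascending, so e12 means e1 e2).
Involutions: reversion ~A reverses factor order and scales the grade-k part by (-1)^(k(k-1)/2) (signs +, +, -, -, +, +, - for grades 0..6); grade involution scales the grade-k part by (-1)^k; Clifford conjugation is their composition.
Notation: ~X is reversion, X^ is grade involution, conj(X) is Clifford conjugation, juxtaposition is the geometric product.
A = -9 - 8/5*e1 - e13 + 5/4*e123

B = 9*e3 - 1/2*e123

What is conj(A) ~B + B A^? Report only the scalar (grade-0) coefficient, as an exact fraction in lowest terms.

first term: 5/8 - 9*e1 + 1/2*e2 - 81*e3 - 45/4*e12 + 72/5*e13 - 4/5*e23 - 9/2*e123
second term: 5/8 - 9*e1 + 1/2*e2 - 81*e3 + 45/4*e12 - 72/5*e13 + 4/5*e23 + 9/2*e123
Answer: 5/4


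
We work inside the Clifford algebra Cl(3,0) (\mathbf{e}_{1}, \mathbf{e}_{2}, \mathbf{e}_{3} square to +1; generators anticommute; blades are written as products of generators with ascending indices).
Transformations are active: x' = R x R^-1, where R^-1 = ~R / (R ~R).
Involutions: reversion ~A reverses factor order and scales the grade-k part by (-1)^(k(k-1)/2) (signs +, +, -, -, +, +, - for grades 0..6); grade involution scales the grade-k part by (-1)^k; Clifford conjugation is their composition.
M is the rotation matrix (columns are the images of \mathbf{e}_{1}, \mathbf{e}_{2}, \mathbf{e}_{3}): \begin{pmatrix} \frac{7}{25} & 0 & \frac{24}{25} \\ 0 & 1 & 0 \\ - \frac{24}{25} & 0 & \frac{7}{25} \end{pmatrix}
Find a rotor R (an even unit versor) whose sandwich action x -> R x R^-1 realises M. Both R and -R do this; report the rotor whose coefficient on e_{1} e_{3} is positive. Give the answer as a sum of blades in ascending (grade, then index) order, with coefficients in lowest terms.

Method: write R = a + b12*e_{1} e_{2} + b13*e_{1} e_{3} + b23*e_{2} e_{3} with a^2 + b12^2 + b13^2 + b23^2 = 1 (so R^-1 = ~R). Expanding the columns R e_j ~R gives tr M = 4a^2 - 1 and, from the antisymmetric part, M21 - M12 = -4a*b12, M13 - M31 = 4a*b13, M32 - M23 = -4a*b23.
Here tr M = \frac{39}{25}, so a^2 = (1 + tr M)/4 = \frac{16}{25} and a = ±\frac{4}{5}. Taking a = \frac{4}{5}: M21 - M12 = 0, M13 - M31 = \frac{48}{25}, M32 - M23 = 0, giving b12 = 0, b13 = \frac{3}{5}, b23 = 0, i.e. R = \frac{4}{5} + \frac{3}{5} e_{1} e_{3}.
Its e_{1} e_{3} coefficient is already positive.
Answer: \frac{4}{5} + \frac{3}{5} e_{1} e_{3}. Note: both R and -R realise this M (trace \frac{39}{25}); the covering map identifies them, and the e_{1} e_{3}-coefficient sign is the tie-breaker.


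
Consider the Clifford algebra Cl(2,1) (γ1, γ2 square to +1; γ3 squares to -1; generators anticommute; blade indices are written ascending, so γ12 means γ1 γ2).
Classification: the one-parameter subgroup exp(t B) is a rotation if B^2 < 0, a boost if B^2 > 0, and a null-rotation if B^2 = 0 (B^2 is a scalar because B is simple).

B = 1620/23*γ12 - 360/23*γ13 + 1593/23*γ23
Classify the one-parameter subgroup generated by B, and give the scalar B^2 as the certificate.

B^2 term by term: the squares give (1620/23)^2*(γ12)^2 + (-360/23)^2*(γ13)^2 + (1593/23)^2*(γ23)^2 = 2624400/529*(-1) + 129600/529*(+1) + 2537649/529*(+1) = 81 (each basis 2-blade squares to minus the product of its generators' squares); cross terms between blades sharing an index anticommute and cancel. So B^2 = 81.
Answer: boost, certificate B^2 = 81. Note: conjugating B changes its blade decomposition but never the scalar B^2 = 81, whose sign settles the classification.


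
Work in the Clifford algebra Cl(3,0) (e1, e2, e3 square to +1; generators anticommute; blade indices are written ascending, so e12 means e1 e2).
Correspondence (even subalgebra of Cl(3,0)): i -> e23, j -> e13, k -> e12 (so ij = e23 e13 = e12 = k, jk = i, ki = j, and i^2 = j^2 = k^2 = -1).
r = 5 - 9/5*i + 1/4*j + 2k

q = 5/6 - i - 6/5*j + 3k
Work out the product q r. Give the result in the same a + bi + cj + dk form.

In blades: q = 5/6 + 3*e12 - 6/5*e13 - e23, r = 5 + 2*e12 + 1/4*e13 - 9/5*e23.
Distribute q over r term by term (generator squares from the signature, products reordered to ascending indices): (5/6)*r = 25/6 + 5/3*e12 + 5/24*e13 - 3/2*e23; (3*e12)*r = -6 + 15*e12 - 27/5*e13 - 3/4*e23; (-6/5*e13)*r = 3/10 - 54/25*e12 - 6*e13 - 12/5*e23; (-e23)*r = -9/5 - 1/4*e12 + 2*e13 - 5*e23.
Sum: -10/3 + 4277/300*e12 - 1103/120*e13 - 193/20*e23; translating back through the correspondence:
Answer: -10/3 - 193/20*i - 1103/120*j + 4277/300*k


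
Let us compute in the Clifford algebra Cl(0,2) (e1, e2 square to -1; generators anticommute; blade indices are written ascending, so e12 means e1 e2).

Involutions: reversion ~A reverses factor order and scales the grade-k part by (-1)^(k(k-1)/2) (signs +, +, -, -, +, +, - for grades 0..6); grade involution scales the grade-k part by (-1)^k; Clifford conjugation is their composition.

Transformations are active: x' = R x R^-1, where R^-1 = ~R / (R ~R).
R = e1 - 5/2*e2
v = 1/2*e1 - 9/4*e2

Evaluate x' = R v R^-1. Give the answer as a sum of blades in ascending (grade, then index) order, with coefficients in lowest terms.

~R = e1 - 5/2*e2, and R ~R = -29/4, so R^-1 = ~R / (-29/4).
R v = -49/8 - e12
Answer: 69/58*e1 - 229/116*e2


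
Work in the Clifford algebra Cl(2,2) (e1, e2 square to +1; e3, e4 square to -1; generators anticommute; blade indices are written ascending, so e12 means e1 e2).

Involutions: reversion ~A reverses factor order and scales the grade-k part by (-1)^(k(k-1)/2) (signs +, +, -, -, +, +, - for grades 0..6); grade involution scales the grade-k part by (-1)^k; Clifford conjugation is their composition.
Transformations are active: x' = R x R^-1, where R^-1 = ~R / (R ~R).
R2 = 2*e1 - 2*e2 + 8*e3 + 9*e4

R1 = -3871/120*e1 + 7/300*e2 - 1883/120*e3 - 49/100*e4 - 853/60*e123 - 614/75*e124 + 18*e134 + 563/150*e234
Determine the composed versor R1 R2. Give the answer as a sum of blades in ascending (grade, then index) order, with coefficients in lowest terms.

Distribute over the terms of R2 (each basis-blade product reordered to ascending indices, repeated generators contracted through their squares):
R1 (2*e1) = -3871/60 - 7/150*e12 + 1883/60*e13 + 49/50*e14 - 853/30*e23 - 1228/75*e24 + 36*e34 - 563/75*e1234
R1 (-2*e2) = -7/150 + 3871/60*e12 - 853/30*e13 - 1228/75*e14 - 1883/60*e23 - 49/50*e24 - 563/75*e34 - 36*e1234
R1 (8*e3) = 1883/15 + 1706/15*e12 - 3871/15*e13 + 144*e14 + 14/75*e23 + 2252/75*e24 + 98/25*e34 + 4912/75*e1234
R1 (9*e4) = 441/100 + 1842/25*e12 - 162*e13 - 11613/40*e14 - 1689/50*e23 + 21/100*e24 - 5649/40*e34 - 2559/20*e1234
Summing the partial products and collecting blades:
Answer: 3269/50 + 15113/60*e12 - 25027/60*e13 - 97031/600*e14 - 9341/100*e23 + 773/60*e24 - 65287/600*e34 - 31789/300*e1234


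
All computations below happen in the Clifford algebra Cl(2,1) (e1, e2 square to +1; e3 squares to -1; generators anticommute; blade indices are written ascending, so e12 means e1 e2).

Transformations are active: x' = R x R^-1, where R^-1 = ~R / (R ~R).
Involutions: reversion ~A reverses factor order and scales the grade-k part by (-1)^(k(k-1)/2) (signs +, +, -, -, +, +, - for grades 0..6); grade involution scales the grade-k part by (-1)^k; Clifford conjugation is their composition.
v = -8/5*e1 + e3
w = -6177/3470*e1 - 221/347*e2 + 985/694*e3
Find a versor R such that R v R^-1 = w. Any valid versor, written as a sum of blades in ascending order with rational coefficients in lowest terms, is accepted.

R = v + w = -11729/3470*e1 - 221/347*e2 + 1679/694*e3 works: the equal norms (39/25) guarantee its sandwich swaps v into w.
Answer: -11729/3470*e1 - 221/347*e2 + 1679/694*e3


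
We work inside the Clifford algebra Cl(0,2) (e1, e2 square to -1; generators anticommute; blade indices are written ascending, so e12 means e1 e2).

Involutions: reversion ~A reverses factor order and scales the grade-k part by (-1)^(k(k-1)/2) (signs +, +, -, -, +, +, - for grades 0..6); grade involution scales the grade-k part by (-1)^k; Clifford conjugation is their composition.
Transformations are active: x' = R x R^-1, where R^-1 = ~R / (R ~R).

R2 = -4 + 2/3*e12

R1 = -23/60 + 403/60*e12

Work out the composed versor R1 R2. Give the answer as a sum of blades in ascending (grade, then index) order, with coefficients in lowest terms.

Distribute over the terms of R1 (each basis-blade product reordered to ascending indices, repeated generators contracted through their squares):
(-23/60) R2 = 23/15 - 23/90*e12
(403/60*e12) R2 = -403/90 - 403/15*e12
Summing the partial products and collecting blades:
Answer: -53/18 - 2441/90*e12


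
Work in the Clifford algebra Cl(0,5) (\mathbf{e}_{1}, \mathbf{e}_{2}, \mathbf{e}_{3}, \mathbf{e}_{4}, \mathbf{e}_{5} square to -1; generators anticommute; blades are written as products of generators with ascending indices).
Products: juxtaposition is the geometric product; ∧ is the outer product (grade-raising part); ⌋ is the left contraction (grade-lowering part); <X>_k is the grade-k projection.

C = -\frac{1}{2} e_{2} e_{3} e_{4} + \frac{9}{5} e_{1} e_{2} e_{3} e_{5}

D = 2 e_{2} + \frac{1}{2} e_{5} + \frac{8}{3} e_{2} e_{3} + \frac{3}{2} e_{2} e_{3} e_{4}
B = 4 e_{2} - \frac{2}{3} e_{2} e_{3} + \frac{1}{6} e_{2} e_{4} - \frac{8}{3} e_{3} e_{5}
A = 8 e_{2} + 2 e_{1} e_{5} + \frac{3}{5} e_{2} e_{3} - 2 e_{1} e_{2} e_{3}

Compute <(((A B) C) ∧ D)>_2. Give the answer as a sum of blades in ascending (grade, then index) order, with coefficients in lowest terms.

step 1: -\frac{158}{5} - \frac{4}{3} e_{1} + \frac{116}{15} e_{3} - \frac{4}{3} e_{4} - \frac{40}{3} e_{1} e_{3} + \frac{8}{5} e_{2} e_{5} + \frac{1}{10} e_{3} e_{4} - \frac{40}{3} e_{1} e_{2} e_{5} - \frac{1}{3} e_{1} e_{3} e_{4} - \frac{64}{3} e_{2} e_{3} e_{5} - \frac{4}{3} e_{1} e_{2} e_{3} e_{5} + \frac{1}{3} e_{1} e_{2} e_{4} e_{5}
step 2: -\frac{12}{5} + \frac{192}{5} e_{1} + \frac{1}{20} e_{2} + 24 e_{3} - \frac{1}{6} e_{1} e_{2} + \frac{72}{25} e_{1} e_{3} - \frac{2}{3} e_{2} e_{3} - \frac{58}{15} e_{2} e_{4} - 24 e_{2} e_{5} + \frac{3}{5} e_{3} e_{4} + \frac{32}{3} e_{4} e_{5} + \frac{20}{3} e_{1} e_{2} e_{4} - \frac{348}{25} e_{1} e_{2} e_{5} + \frac{1}{6} e_{1} e_{3} e_{5} + \frac{2}{3} e_{1} e_{4} e_{5} + \frac{79}{5} e_{2} e_{3} e_{4} + \frac{12}{5} e_{2} e_{3} e_{5} + \frac{3}{5} e_{2} e_{4} e_{5} - \frac{4}{5} e_{3} e_{4} e_{5} + \frac{2}{3} e_{1} e_{2} e_{3} e_{4} - \frac{1422}{25} e_{1} e_{2} e_{3} e_{5} + \frac{9}{50} e_{1} e_{2} e_{4} e_{5} + \frac{20}{3} e_{1} e_{3} e_{4} e_{5} + \frac{12}{5} e_{1} e_{2} e_{3} e_{4} e_{5}
step 3: -\frac{24}{5} e_{2} - \frac{6}{5} e_{5} + \frac{384}{5} e_{1} e_{2} + \frac{96}{5} e_{1} e_{5} - \frac{272}{5} e_{2} e_{3} + \frac{1}{40} e_{2} e_{5} + 12 e_{3} e_{5} + \frac{2416}{25} e_{1} e_{2} e_{3} - \frac{1}{12} e_{1} e_{2} e_{5} + \frac{36}{25} e_{1} e_{3} e_{5} - \frac{12}{5} e_{2} e_{3} e_{4} - \frac{1}{3} e_{2} e_{3} e_{5} + \frac{97}{5} e_{2} e_{4} e_{5} + \frac{3}{10} e_{3} e_{4} e_{5} + \frac{288}{5} e_{1} e_{2} e_{3} e_{4} + \frac{1}{3} e_{1} e_{2} e_{3} e_{5} + \frac{14}{3} e_{1} e_{2} e_{4} e_{5} + \frac{683}{18} e_{2} e_{3} e_{4} e_{5} - \frac{101}{9} e_{1} e_{2} e_{3} e_{4} e_{5}
step 4: \frac{384}{5} e_{1} e_{2} + \frac{96}{5} e_{1} e_{5} - \frac{272}{5} e_{2} e_{3} + \frac{1}{40} e_{2} e_{5} + 12 e_{3} e_{5}
Answer: \frac{384}{5} e_{1} e_{2} + \frac{96}{5} e_{1} e_{5} - \frac{272}{5} e_{2} e_{3} + \frac{1}{40} e_{2} e_{5} + 12 e_{3} e_{5}


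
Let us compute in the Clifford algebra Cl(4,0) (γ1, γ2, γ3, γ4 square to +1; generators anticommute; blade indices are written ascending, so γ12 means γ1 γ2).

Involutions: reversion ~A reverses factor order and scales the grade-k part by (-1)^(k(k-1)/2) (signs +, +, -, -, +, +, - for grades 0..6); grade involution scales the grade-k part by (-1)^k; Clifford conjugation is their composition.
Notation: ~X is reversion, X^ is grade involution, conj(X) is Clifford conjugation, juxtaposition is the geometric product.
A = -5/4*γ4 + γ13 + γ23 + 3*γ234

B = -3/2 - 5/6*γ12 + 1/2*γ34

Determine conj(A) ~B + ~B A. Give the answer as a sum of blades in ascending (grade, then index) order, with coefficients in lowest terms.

first term: 3/2*γ2 + 5/8*γ3 - 15/8*γ4 + 7/3*γ13 + 1/2*γ14 + 2/3*γ23 + 1/2*γ24 + 25/24*γ124 - 5/2*γ134 - 9/2*γ234
second term: 3/2*γ2 + 5/8*γ3 + 15/8*γ4 - 2/3*γ13 + 1/2*γ14 - 7/3*γ23 + 1/2*γ24 - 25/24*γ124 + 5/2*γ134 - 9/2*γ234
Answer: 3*γ2 + 5/4*γ3 + 5/3*γ13 + γ14 - 5/3*γ23 + γ24 - 9*γ234


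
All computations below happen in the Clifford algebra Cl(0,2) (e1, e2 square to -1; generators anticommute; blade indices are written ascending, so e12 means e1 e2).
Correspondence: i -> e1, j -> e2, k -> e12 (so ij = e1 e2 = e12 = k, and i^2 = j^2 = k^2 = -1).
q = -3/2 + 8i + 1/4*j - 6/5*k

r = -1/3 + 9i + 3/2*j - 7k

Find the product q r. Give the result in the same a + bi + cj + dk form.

In blades: q = -3/2 + 8*e1 + 1/4*e2 - 6/5*e12, r = -1/3 + 9*e1 + 3/2*e2 - 7*e12.
Distribute q over r term by term (generator squares from the signature, products reordered to ascending indices): (-3/2)*r = 1/2 - 27/2*e1 - 9/4*e2 + 21/2*e12; (8*e1)*r = -72 - 8/3*e1 + 56*e2 + 12*e12; (1/4*e2)*r = -3/8 - 7/4*e1 - 1/12*e2 - 9/4*e12; (-6/5*e12)*r = -42/5 + 9/5*e1 - 54/5*e2 + 2/5*e12.
Sum: -3211/40 - 967/60*e1 + 643/15*e2 + 413/20*e12; translating back through the correspondence:
Answer: -3211/40 - 967/60*i + 643/15*j + 413/20*k


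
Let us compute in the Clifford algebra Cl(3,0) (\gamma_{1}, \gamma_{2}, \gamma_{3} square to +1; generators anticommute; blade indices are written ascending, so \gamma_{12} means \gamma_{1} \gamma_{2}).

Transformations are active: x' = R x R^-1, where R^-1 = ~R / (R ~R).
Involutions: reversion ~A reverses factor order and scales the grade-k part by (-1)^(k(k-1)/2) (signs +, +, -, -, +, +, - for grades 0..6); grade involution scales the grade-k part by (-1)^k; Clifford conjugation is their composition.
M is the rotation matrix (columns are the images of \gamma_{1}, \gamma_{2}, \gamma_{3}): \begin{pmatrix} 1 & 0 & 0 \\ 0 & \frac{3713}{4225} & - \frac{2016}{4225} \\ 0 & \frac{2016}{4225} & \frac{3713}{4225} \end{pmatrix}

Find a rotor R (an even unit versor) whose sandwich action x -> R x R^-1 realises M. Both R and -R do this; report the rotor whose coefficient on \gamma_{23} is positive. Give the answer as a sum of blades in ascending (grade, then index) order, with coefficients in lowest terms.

Method: write R = a + b12*\gamma_{12} + b13*\gamma_{13} + b23*\gamma_{23} with a^2 + b12^2 + b13^2 + b23^2 = 1 (so R^-1 = ~R). Expanding the columns R e_j ~R gives tr M = 4a^2 - 1 and, from the antisymmetric part, M21 - M12 = -4a*b12, M13 - M31 = 4a*b13, M32 - M23 = -4a*b23.
Here tr M = \frac{11651}{4225}, so a^2 = (1 + tr M)/4 = \frac{3969}{4225} and a = ±\frac{63}{65}. Taking a = \frac{63}{65}: M21 - M12 = 0, M13 - M31 = 0, M32 - M23 = \frac{4032}{4225}, giving b12 = 0, b13 = 0, b23 = -\frac{16}{65}, i.e. R = \frac{63}{65} - \frac{16}{65} \gamma_{23}.
Its \gamma_{23} coefficient is negative, so report the other preimage -R.
Answer: -\frac{63}{65} + \frac{16}{65} \gamma_{23}. Why the constraint matters: R and -R act identically through the sandwich — M has trace \frac{11651}{4225} either way — so only the sign condition on \gamma_{23} picks one of the two preimages.


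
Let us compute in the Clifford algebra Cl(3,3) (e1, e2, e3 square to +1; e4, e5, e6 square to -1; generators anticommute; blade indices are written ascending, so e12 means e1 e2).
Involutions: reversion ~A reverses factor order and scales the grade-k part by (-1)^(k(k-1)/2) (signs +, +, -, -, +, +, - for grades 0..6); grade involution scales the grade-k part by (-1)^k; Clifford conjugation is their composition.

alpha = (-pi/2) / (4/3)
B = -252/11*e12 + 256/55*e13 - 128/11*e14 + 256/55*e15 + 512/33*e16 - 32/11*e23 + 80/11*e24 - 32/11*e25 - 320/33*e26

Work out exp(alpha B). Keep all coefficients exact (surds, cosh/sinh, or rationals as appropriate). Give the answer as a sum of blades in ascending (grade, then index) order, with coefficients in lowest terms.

B^2 term by term: the squares give (-252/11)^2*(e12)^2 + (256/55)^2*(e13)^2 + (-128/11)^2*(e14)^2 + (256/55)^2*(e15)^2 + (512/33)^2*(e16)^2 + (-32/11)^2*(e23)^2 + (80/11)^2*(e24)^2 + (-32/11)^2*(e25)^2 + (-320/33)^2*(e26)^2 = 63504/121*(-1) + 65536/3025*(-1) + 16384/121*(+1) + 65536/3025*(+1) + 262144/1089*(+1) + 1024/121*(-1) + 6400/121*(+1) + 1024/121*(+1) + 102400/1089*(+1) = -16/9 (each basis 2-blade squares to minus the product of its generators' squares); cross terms between blades sharing an index anticommute and cancel; the commuting (index-disjoint) pairs give grade-4 terms 2*c*c'*(blade product), which cancel blade by blade — e1234: -8192/121 + 8192/121 = 0; e1235: 16384/605 - 16384/605 = 0; e1236: 32768/363 - 32768/363 = 0; e1245: -8192/121 + 8192/121 = 0; e1246: -81920/363 + 81920/363 = 0; e1256: 32768/363 - 32768/363 = 0 — confirming B is simple. So B^2 = -16/9.
B^2 = -16/9 — B^2 < 0, so the exponential closes trigonometrically: l = 4/3, alpha*l = -pi/2, so exp(alpha B) = cos(-pi/2) + (sin(-pi/2)/(4/3))*B = 0 + (-3/4)*B.
Answer: 189/11*e12 - 192/55*e13 + 96/11*e14 - 192/55*e15 - 128/11*e16 + 24/11*e23 - 60/11*e24 + 24/11*e25 + 80/11*e26


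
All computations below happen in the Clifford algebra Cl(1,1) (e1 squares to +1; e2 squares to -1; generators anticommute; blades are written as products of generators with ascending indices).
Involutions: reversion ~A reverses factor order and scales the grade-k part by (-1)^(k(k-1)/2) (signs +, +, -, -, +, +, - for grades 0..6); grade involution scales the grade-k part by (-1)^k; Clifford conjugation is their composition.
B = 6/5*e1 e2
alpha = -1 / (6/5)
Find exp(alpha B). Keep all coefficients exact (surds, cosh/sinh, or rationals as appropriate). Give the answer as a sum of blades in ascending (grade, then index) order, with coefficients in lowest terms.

B^2 = (6/5)^2*(e1 e2)^2 = 36/25*(+1) = 36/25 (a basis 2-blade squares to minus the product of its generators' squares).
B^2 = 36/25 — since the square is positive, the closed form is hyperbolic: l = 6/5, alpha*l = -1, so exp(alpha B) = cosh(-1) + (sinh(-1)/(6/5))*B = cosh(1) + (-5*sinh(1)/6)*B.
Answer: cosh(1) - sinh(1)*e1 e2


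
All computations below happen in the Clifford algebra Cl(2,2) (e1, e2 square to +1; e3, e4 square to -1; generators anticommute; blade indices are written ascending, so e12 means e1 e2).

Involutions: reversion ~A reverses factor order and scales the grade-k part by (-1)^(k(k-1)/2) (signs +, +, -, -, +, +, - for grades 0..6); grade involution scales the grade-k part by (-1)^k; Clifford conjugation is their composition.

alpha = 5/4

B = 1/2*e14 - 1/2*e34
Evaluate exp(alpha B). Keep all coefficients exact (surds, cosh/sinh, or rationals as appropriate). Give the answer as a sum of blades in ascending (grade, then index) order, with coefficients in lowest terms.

B^2 term by term: the squares give (1/2)^2*(e14)^2 + (-1/2)^2*(e34)^2 = 1/4*(+1) + 1/4*(-1) = 0 (each basis 2-blade squares to minus the product of its generators' squares); cross terms between blades sharing an index anticommute and cancel. So B^2 = 0.
B^2 = 0, so the series closes: exp(alpha B) = 1 + alpha B (parabolic case).
Answer: 1 + 5/8*e14 - 5/8*e34


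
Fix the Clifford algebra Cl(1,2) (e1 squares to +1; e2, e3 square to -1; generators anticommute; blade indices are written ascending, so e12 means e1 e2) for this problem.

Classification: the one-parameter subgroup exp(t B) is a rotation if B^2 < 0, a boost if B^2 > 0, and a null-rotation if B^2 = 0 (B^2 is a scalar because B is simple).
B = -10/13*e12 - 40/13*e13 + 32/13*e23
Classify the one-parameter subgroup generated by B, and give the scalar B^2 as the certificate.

B^2 term by term: the squares give (-10/13)^2*(e12)^2 + (-40/13)^2*(e13)^2 + (32/13)^2*(e23)^2 = 100/169*(+1) + 1600/169*(+1) + 1024/169*(-1) = 4 (each basis 2-blade squares to minus the product of its generators' squares); cross terms between blades sharing an index anticommute and cancel. So B^2 = 4.
Answer: boost, certificate B^2 = 4. Key observation: B^2 = 4 is a conjugation invariant, so its sign decides the class regardless of the surface form of B.


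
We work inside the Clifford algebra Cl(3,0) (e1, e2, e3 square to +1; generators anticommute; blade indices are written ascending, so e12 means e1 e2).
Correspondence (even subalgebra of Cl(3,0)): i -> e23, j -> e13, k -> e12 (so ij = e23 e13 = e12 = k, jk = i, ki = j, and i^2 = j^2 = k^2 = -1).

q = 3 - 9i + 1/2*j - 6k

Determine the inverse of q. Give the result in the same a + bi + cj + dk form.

In blades: q = 3 - 6*e12 + 1/2*e13 - 9*e23.
With qbar = 3 + 6*e12 - 1/2*e13 + 9*e23 (scalar fixed, mapped units negated), q qbar = 505/4 (the sum of squared coefficients), so q^-1 = qbar / (505/4) = 12/505 + 24/505*e12 - 2/505*e13 + 36/505*e23; translating back:
Answer: 12/505 + 36/505*i - 2/505*j + 24/505*k


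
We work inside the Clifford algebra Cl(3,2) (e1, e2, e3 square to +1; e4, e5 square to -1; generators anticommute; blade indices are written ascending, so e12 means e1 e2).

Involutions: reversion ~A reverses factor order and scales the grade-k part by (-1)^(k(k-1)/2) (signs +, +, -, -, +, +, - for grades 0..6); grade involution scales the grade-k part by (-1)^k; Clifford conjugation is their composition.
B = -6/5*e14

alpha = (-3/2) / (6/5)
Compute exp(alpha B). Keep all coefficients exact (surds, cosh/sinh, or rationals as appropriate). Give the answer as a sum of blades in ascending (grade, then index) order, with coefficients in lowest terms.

B^2 = (-6/5)^2*(e14)^2 = 36/25*(+1) = 36/25 (a basis 2-blade squares to minus the product of its generators' squares).
B^2 = 36/25 — the positive square puts this in the hyperbolic regime; l = 6/5, alpha*l = -3/2, so exp(alpha B) = cosh(-3/2) + (sinh(-3/2)/(6/5))*B = cosh(3/2) + (-5*sinh(3/2)/6)*B.
Answer: cosh(3/2) + sinh(3/2)*e14


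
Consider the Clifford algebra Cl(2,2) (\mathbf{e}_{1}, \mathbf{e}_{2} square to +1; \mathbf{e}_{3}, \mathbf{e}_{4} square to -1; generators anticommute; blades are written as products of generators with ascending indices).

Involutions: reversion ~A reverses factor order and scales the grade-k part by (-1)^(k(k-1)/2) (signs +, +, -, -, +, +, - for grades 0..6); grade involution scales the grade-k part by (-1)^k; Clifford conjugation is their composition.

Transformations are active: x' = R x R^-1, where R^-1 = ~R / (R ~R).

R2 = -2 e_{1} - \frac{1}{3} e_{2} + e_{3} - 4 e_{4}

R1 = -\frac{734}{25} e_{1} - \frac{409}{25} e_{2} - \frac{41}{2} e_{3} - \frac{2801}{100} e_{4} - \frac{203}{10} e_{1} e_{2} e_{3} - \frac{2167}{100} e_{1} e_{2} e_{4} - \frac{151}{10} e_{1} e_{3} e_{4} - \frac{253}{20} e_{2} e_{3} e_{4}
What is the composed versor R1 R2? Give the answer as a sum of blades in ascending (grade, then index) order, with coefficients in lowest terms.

Distribute over the terms of R2 (each basis-blade product reordered to ascending indices, repeated generators contracted through their squares):
R1 (-2 e_{1}) = \frac{1468}{25} - \frac{818}{25} e_{1} e_{2} - 41 e_{1} e_{3} - \frac{2801}{50} e_{1} e_{4} + \frac{203}{5} e_{2} e_{3} + \frac{2167}{50} e_{2} e_{4} + \frac{151}{5} e_{3} e_{4} - \frac{253}{10} e_{1} e_{2} e_{3} e_{4}
R1 (-\frac{1}{3} e_{2}) = \frac{409}{75} + \frac{734}{75} e_{1} e_{2} - \frac{203}{30} e_{1} e_{3} - \frac{2167}{300} e_{1} e_{4} - \frac{41}{6} e_{2} e_{3} - \frac{2801}{300} e_{2} e_{4} + \frac{253}{60} e_{3} e_{4} + \frac{151}{30} e_{1} e_{2} e_{3} e_{4}
R1 (e_{3}) = \frac{41}{2} + \frac{203}{10} e_{1} e_{2} - \frac{734}{25} e_{1} e_{3} - \frac{151}{10} e_{1} e_{4} - \frac{409}{25} e_{2} e_{3} - \frac{253}{20} e_{2} e_{4} + \frac{2801}{100} e_{3} e_{4} + \frac{2167}{100} e_{1} e_{2} e_{3} e_{4}
R1 (-4 e_{4}) = -\frac{2801}{25} - \frac{2167}{25} e_{1} e_{2} - \frac{302}{5} e_{1} e_{3} + \frac{2936}{25} e_{1} e_{4} - \frac{253}{5} e_{2} e_{3} + \frac{1636}{25} e_{2} e_{4} + 82 e_{3} e_{4} + \frac{406}{5} e_{1} e_{2} e_{3} e_{4}
Summing the partial products and collecting blades:
Answer: -\frac{821}{30} - \frac{13397}{150} e_{1} e_{2} - \frac{20629}{150} e_{1} e_{3} + \frac{11729}{300} e_{1} e_{4} - \frac{4979}{150} e_{2} e_{3} + \frac{13019}{150} e_{2} e_{4} + \frac{10832}{75} e_{3} e_{4} + \frac{24781}{300} e_{1} e_{2} e_{3} e_{4}
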